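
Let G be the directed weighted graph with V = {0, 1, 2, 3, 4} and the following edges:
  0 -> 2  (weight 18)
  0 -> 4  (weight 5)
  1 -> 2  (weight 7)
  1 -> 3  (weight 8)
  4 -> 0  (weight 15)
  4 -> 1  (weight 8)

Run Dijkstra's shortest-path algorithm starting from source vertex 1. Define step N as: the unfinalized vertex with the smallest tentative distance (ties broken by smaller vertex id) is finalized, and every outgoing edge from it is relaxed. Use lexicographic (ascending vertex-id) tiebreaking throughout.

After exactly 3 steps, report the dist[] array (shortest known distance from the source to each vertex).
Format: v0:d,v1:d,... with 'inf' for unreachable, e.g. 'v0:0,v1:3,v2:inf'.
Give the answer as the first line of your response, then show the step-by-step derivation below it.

v0:inf,v1:0,v2:7,v3:8,v4:inf

step 1: dist = v0:inf,v1:0,v2:7,v3:8,v4:inf
step 2: dist = v0:inf,v1:0,v2:7,v3:8,v4:inf
step 3: dist = v0:inf,v1:0,v2:7,v3:8,v4:inf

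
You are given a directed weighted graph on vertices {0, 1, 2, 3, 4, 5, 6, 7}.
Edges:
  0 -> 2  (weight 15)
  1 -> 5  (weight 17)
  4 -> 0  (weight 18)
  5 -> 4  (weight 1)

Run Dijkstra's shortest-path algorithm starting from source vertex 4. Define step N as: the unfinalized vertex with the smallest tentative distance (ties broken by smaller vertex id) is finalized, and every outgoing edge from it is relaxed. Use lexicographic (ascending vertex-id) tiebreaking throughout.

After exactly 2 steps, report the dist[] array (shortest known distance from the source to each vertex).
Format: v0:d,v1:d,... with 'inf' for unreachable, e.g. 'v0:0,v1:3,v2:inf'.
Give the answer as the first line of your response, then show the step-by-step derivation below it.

v0:18,v1:inf,v2:33,v3:inf,v4:0,v5:inf,v6:inf,v7:inf

step 1: dist = v0:18,v1:inf,v2:inf,v3:inf,v4:0,v5:inf,v6:inf,v7:inf
step 2: dist = v0:18,v1:inf,v2:33,v3:inf,v4:0,v5:inf,v6:inf,v7:inf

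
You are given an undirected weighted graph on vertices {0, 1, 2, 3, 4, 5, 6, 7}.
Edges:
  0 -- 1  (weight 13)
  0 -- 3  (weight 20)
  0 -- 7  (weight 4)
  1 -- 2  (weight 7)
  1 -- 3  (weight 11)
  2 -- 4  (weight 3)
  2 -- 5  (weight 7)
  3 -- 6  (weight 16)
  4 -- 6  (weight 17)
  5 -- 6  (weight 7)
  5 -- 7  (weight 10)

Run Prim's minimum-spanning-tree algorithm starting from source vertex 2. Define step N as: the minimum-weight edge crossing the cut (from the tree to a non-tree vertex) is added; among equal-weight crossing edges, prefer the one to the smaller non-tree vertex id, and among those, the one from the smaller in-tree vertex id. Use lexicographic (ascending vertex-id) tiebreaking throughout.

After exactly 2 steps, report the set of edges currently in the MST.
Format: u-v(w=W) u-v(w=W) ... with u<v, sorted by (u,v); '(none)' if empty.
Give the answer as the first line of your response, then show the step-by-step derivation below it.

1-2(w=7) 2-4(w=3)

step 1: add edge 2-4 (w=3); MST = {2-4(w=3)}
step 2: add edge 1-2 (w=7); MST = {1-2(w=7) 2-4(w=3)}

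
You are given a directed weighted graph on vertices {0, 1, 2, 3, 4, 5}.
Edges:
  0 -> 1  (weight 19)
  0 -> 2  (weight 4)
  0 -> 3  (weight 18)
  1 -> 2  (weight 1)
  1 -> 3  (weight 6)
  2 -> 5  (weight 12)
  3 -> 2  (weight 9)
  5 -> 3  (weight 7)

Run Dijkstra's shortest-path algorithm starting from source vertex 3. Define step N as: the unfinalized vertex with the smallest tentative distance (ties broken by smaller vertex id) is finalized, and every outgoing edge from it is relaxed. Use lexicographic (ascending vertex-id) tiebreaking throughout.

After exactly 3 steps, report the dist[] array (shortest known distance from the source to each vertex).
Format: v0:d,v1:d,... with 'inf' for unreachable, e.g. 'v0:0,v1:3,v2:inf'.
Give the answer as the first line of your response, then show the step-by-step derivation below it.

v0:inf,v1:inf,v2:9,v3:0,v4:inf,v5:21

step 1: dist = v0:inf,v1:inf,v2:9,v3:0,v4:inf,v5:inf
step 2: dist = v0:inf,v1:inf,v2:9,v3:0,v4:inf,v5:21
step 3: dist = v0:inf,v1:inf,v2:9,v3:0,v4:inf,v5:21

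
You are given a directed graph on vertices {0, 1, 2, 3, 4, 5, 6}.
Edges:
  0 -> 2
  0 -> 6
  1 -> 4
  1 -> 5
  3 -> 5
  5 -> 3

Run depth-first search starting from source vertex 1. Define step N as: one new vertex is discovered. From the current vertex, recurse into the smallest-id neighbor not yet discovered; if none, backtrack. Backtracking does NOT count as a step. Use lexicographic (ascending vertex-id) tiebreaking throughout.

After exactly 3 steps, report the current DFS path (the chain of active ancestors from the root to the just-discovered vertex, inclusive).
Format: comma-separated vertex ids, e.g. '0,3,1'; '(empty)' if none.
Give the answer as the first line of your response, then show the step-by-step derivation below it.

1,5

step 1: discover 1; path=1; order=1
step 2: discover 4; path=1>4; order=1,4
step 3: discover 5; path=1>5; order=1,4,5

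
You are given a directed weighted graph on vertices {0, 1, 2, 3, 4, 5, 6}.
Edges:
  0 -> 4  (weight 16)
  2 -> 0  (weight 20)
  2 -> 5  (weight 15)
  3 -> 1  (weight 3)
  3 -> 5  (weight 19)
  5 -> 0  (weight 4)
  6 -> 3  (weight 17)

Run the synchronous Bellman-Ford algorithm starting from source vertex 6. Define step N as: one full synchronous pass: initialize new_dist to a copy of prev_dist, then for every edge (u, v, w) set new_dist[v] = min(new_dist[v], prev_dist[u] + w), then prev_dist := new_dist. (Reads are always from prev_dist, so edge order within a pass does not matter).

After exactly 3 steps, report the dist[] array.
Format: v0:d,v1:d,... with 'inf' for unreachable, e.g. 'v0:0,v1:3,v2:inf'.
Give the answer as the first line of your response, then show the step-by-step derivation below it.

v0:40,v1:20,v2:inf,v3:17,v4:inf,v5:36,v6:0

step 1: dist = v0:inf,v1:inf,v2:inf,v3:17,v4:inf,v5:inf,v6:0
step 2: dist = v0:inf,v1:20,v2:inf,v3:17,v4:inf,v5:36,v6:0
step 3: dist = v0:40,v1:20,v2:inf,v3:17,v4:inf,v5:36,v6:0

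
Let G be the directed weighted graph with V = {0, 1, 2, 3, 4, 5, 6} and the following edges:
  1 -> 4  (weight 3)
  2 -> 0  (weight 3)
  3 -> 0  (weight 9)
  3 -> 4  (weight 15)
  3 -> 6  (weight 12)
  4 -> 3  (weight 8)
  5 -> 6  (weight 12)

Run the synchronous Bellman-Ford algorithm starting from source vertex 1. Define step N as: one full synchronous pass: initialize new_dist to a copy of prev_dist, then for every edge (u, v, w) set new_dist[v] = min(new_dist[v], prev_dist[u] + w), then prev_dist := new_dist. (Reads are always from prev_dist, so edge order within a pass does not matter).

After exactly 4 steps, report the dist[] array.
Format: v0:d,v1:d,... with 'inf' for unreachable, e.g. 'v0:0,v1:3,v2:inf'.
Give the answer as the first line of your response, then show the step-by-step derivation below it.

v0:20,v1:0,v2:inf,v3:11,v4:3,v5:inf,v6:23

step 1: dist = v0:inf,v1:0,v2:inf,v3:inf,v4:3,v5:inf,v6:inf
step 2: dist = v0:inf,v1:0,v2:inf,v3:11,v4:3,v5:inf,v6:inf
step 3: dist = v0:20,v1:0,v2:inf,v3:11,v4:3,v5:inf,v6:23
step 4: dist = v0:20,v1:0,v2:inf,v3:11,v4:3,v5:inf,v6:23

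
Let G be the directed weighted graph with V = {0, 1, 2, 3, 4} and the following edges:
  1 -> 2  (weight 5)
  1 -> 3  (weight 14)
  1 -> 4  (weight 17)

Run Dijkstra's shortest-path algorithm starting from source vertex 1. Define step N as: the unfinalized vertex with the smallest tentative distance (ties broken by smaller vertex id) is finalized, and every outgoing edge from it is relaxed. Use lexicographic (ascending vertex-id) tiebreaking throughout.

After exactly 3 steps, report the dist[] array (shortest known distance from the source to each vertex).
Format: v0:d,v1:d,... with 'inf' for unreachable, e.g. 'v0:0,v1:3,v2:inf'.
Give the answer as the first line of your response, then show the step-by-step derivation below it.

v0:inf,v1:0,v2:5,v3:14,v4:17

step 1: dist = v0:inf,v1:0,v2:5,v3:14,v4:17
step 2: dist = v0:inf,v1:0,v2:5,v3:14,v4:17
step 3: dist = v0:inf,v1:0,v2:5,v3:14,v4:17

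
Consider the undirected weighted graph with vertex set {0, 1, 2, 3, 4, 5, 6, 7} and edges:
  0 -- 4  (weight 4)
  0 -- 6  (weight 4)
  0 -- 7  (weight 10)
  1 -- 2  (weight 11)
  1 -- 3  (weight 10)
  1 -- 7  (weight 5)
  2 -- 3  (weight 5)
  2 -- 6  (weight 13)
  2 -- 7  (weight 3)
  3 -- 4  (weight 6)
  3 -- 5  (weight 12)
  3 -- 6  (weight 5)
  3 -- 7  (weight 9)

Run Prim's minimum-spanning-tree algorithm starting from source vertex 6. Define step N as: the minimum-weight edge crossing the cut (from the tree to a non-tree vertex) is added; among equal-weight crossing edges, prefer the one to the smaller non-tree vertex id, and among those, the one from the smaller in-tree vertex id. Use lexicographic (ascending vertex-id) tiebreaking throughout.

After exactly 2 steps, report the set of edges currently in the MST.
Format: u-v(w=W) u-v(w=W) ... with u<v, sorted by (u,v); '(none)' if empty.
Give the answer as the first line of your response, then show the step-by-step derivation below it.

0-4(w=4) 0-6(w=4)

step 1: add edge 0-6 (w=4); MST = {0-6(w=4)}
step 2: add edge 0-4 (w=4); MST = {0-4(w=4) 0-6(w=4)}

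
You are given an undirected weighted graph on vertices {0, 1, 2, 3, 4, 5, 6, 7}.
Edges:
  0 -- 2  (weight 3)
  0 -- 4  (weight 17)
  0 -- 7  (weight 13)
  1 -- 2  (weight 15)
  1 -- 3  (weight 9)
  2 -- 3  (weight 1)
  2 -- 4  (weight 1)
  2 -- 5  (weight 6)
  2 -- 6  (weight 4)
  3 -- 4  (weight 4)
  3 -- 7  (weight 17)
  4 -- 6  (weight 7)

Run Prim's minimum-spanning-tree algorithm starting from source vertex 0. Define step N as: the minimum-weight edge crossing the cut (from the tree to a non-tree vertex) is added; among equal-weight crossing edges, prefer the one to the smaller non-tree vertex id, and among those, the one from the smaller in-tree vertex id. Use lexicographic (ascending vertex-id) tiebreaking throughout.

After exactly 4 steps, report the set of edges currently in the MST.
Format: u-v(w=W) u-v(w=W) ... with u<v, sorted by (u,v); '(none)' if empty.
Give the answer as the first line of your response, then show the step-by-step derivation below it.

0-2(w=3) 2-3(w=1) 2-4(w=1) 2-6(w=4)

step 1: add edge 0-2 (w=3); MST = {0-2(w=3)}
step 2: add edge 2-3 (w=1); MST = {0-2(w=3) 2-3(w=1)}
step 3: add edge 2-4 (w=1); MST = {0-2(w=3) 2-3(w=1) 2-4(w=1)}
step 4: add edge 2-6 (w=4); MST = {0-2(w=3) 2-3(w=1) 2-4(w=1) 2-6(w=4)}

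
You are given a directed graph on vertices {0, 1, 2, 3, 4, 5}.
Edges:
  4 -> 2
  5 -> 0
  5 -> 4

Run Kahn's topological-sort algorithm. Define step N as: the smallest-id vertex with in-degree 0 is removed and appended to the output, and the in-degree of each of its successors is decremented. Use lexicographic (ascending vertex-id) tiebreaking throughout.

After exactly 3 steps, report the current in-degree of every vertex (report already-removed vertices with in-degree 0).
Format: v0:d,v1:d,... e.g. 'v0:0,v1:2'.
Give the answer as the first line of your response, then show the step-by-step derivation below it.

v0:0,v1:0,v2:1,v3:0,v4:0,v5:0

step 1: output 1; order=[1]; indeg=(1,0,1,0,1,0)
step 2: output 3; order=[1,3]; indeg=(1,0,1,0,1,0)
step 3: output 5; order=[1,3,5]; indeg=(0,0,1,0,0,0)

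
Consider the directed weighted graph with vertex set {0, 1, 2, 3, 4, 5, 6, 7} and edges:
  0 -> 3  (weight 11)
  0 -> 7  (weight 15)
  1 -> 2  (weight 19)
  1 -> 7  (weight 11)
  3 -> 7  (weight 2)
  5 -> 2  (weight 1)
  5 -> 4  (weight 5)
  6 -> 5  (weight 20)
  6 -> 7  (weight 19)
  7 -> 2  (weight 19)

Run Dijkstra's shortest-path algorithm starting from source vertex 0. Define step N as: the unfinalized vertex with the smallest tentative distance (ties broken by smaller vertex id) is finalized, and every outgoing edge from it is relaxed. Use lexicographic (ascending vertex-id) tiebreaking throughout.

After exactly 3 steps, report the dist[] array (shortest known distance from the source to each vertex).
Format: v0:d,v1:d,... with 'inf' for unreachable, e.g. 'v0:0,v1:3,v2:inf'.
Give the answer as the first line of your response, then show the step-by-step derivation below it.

v0:0,v1:inf,v2:32,v3:11,v4:inf,v5:inf,v6:inf,v7:13

step 1: dist = v0:0,v1:inf,v2:inf,v3:11,v4:inf,v5:inf,v6:inf,v7:15
step 2: dist = v0:0,v1:inf,v2:inf,v3:11,v4:inf,v5:inf,v6:inf,v7:13
step 3: dist = v0:0,v1:inf,v2:32,v3:11,v4:inf,v5:inf,v6:inf,v7:13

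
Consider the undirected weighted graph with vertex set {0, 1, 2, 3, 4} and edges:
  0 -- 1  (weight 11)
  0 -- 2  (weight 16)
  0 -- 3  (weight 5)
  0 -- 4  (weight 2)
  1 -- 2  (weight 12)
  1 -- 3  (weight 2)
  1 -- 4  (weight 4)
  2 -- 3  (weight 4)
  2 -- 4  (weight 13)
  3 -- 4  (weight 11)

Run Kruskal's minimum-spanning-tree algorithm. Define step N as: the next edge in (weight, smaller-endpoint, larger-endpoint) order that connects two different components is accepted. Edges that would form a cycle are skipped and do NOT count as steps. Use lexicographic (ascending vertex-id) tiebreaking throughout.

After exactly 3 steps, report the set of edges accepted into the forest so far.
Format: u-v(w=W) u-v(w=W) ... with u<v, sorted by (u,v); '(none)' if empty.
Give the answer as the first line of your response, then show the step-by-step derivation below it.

0-4(w=2) 1-3(w=2) 1-4(w=4)

step 1: add edge 0-4 (w=2); MST = {0-4(w=2)}
step 2: add edge 1-3 (w=2); MST = {0-4(w=2) 1-3(w=2)}
step 3: add edge 1-4 (w=4); MST = {0-4(w=2) 1-3(w=2) 1-4(w=4)}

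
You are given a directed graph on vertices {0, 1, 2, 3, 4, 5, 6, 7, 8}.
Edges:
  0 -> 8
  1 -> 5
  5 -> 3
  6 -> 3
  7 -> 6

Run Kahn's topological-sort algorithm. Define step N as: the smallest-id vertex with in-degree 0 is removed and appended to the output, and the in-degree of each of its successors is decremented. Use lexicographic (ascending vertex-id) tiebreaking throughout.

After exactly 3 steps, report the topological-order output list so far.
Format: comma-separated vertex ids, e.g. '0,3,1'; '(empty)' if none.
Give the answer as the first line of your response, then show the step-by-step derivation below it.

0,1,2

step 1: output 0; order=[0]; indeg=(0,0,0,2,0,1,1,0,0)
step 2: output 1; order=[0,1]; indeg=(0,0,0,2,0,0,1,0,0)
step 3: output 2; order=[0,1,2]; indeg=(0,0,0,2,0,0,1,0,0)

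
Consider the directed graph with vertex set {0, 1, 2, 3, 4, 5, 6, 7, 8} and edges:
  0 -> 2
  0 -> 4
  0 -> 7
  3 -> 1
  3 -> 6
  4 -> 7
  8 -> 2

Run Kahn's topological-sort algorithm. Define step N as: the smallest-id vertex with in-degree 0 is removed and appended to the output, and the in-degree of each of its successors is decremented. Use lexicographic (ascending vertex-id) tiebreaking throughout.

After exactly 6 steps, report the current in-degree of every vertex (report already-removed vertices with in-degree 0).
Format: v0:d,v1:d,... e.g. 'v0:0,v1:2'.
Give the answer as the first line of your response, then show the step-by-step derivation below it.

v0:0,v1:0,v2:1,v3:0,v4:0,v5:0,v6:0,v7:0,v8:0

step 1: output 0; order=[0]; indeg=(0,1,1,0,0,0,1,1,0)
step 2: output 3; order=[0,3]; indeg=(0,0,1,0,0,0,0,1,0)
step 3: output 1; order=[0,3,1]; indeg=(0,0,1,0,0,0,0,1,0)
step 4: output 4; order=[0,3,1,4]; indeg=(0,0,1,0,0,0,0,0,0)
step 5: output 5; order=[0,3,1,4,5]; indeg=(0,0,1,0,0,0,0,0,0)
step 6: output 6; order=[0,3,1,4,5,6]; indeg=(0,0,1,0,0,0,0,0,0)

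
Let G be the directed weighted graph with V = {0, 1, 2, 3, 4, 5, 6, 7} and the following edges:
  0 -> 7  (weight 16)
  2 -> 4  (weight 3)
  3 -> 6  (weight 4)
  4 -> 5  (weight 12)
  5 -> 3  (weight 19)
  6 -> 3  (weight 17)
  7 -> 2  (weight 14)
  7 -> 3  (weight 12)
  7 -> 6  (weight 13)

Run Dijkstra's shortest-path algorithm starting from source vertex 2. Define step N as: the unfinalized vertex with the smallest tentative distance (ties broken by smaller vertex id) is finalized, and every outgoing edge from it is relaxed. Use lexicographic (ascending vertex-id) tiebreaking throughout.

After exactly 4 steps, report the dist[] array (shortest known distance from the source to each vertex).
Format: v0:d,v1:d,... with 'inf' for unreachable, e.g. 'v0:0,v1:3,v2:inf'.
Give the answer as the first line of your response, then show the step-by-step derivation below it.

v0:inf,v1:inf,v2:0,v3:34,v4:3,v5:15,v6:38,v7:inf

step 1: dist = v0:inf,v1:inf,v2:0,v3:inf,v4:3,v5:inf,v6:inf,v7:inf
step 2: dist = v0:inf,v1:inf,v2:0,v3:inf,v4:3,v5:15,v6:inf,v7:inf
step 3: dist = v0:inf,v1:inf,v2:0,v3:34,v4:3,v5:15,v6:inf,v7:inf
step 4: dist = v0:inf,v1:inf,v2:0,v3:34,v4:3,v5:15,v6:38,v7:inf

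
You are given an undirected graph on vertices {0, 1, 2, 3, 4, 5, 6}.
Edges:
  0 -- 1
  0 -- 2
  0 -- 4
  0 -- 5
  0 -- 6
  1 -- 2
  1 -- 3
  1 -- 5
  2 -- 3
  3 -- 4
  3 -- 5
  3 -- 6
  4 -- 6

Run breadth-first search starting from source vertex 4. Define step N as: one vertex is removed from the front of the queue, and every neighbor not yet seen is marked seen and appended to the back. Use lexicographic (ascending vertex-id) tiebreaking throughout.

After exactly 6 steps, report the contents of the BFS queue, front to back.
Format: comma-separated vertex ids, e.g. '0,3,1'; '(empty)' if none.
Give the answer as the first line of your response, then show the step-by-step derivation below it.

5

step 1: dequeue 4; queue=[0,3,6]; order=4
step 2: dequeue 0; queue=[3,6,1,2,5]; order=4,0
step 3: dequeue 3; queue=[6,1,2,5]; order=4,0,3
step 4: dequeue 6; queue=[1,2,5]; order=4,0,3,6
step 5: dequeue 1; queue=[2,5]; order=4,0,3,6,1
step 6: dequeue 2; queue=[5]; order=4,0,3,6,1,2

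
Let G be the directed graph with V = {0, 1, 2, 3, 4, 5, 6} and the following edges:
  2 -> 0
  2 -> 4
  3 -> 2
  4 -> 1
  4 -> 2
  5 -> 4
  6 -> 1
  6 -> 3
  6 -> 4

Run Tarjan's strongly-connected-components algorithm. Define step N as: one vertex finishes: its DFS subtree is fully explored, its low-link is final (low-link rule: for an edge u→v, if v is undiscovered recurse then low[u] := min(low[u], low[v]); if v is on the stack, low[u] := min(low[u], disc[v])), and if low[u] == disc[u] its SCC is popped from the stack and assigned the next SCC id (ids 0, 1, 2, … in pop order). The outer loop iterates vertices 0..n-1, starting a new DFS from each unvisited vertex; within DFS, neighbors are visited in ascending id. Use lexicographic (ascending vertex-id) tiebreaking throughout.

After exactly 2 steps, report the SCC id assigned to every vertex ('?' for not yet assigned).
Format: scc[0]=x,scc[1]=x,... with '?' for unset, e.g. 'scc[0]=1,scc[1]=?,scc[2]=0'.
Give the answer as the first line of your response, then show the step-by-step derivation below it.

scc[0]=0,scc[1]=1,scc[2]=?,scc[3]=?,scc[4]=?,scc[5]=?,scc[6]=?

step 1: low=(low[0]=0,low[1]=?,low[2]=?,low[3]=?,low[4]=?,low[5]=?,low[6]=?); scc=(scc[0]=0,scc[1]=?,scc[2]=?,scc[3]=?,scc[4]=?,scc[5]=?,scc[6]=?)
step 2: low=(low[0]=0,low[1]=1,low[2]=?,low[3]=?,low[4]=?,low[5]=?,low[6]=?); scc=(scc[0]=0,scc[1]=1,scc[2]=?,scc[3]=?,scc[4]=?,scc[5]=?,scc[6]=?)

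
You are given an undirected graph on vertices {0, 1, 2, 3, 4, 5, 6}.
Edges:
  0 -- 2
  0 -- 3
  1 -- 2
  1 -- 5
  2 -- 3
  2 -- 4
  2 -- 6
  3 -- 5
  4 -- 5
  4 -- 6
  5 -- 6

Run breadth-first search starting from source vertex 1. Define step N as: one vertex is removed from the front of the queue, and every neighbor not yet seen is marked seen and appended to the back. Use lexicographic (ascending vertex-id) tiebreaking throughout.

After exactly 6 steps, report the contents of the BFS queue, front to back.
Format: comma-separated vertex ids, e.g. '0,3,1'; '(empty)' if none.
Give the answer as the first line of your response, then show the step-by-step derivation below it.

6

step 1: dequeue 1; queue=[2,5]; order=1
step 2: dequeue 2; queue=[5,0,3,4,6]; order=1,2
step 3: dequeue 5; queue=[0,3,4,6]; order=1,2,5
step 4: dequeue 0; queue=[3,4,6]; order=1,2,5,0
step 5: dequeue 3; queue=[4,6]; order=1,2,5,0,3
step 6: dequeue 4; queue=[6]; order=1,2,5,0,3,4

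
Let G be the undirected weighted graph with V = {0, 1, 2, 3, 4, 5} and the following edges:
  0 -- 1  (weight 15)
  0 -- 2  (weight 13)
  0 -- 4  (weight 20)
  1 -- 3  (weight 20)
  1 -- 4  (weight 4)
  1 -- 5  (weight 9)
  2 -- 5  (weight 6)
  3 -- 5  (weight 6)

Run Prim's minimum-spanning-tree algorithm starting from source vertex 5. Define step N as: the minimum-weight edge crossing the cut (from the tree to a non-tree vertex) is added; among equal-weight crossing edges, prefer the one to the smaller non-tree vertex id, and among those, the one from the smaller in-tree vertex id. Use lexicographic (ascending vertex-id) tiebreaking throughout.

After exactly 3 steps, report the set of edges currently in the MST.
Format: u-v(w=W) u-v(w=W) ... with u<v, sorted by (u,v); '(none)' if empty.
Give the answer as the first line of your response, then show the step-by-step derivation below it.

1-5(w=9) 2-5(w=6) 3-5(w=6)

step 1: add edge 2-5 (w=6); MST = {2-5(w=6)}
step 2: add edge 3-5 (w=6); MST = {2-5(w=6) 3-5(w=6)}
step 3: add edge 1-5 (w=9); MST = {1-5(w=9) 2-5(w=6) 3-5(w=6)}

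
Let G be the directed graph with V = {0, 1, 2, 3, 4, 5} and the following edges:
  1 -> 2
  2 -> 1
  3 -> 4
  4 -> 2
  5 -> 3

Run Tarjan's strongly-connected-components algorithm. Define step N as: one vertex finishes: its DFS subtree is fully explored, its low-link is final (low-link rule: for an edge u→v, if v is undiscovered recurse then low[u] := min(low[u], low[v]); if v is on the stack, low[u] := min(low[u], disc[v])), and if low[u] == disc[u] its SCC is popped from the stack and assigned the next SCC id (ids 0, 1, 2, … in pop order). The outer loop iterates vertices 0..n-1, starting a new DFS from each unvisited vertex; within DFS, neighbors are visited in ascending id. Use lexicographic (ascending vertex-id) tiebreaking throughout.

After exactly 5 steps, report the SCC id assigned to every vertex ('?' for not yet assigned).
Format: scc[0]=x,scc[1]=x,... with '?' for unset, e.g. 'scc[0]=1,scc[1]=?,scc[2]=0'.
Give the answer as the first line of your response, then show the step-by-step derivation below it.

scc[0]=0,scc[1]=1,scc[2]=1,scc[3]=3,scc[4]=2,scc[5]=?

step 1: low=(low[0]=0,low[1]=?,low[2]=?,low[3]=?,low[4]=?,low[5]=?); scc=(scc[0]=0,scc[1]=?,scc[2]=?,scc[3]=?,scc[4]=?,scc[5]=?)
step 2: low=(low[0]=0,low[1]=1,low[2]=1,low[3]=?,low[4]=?,low[5]=?); scc=(scc[0]=0,scc[1]=?,scc[2]=?,scc[3]=?,scc[4]=?,scc[5]=?)
step 3: low=(low[0]=0,low[1]=1,low[2]=1,low[3]=?,low[4]=?,low[5]=?); scc=(scc[0]=0,scc[1]=1,scc[2]=1,scc[3]=?,scc[4]=?,scc[5]=?)
step 4: low=(low[0]=0,low[1]=1,low[2]=1,low[3]=3,low[4]=4,low[5]=?); scc=(scc[0]=0,scc[1]=1,scc[2]=1,scc[3]=?,scc[4]=2,scc[5]=?)
step 5: low=(low[0]=0,low[1]=1,low[2]=1,low[3]=3,low[4]=4,low[5]=?); scc=(scc[0]=0,scc[1]=1,scc[2]=1,scc[3]=3,scc[4]=2,scc[5]=?)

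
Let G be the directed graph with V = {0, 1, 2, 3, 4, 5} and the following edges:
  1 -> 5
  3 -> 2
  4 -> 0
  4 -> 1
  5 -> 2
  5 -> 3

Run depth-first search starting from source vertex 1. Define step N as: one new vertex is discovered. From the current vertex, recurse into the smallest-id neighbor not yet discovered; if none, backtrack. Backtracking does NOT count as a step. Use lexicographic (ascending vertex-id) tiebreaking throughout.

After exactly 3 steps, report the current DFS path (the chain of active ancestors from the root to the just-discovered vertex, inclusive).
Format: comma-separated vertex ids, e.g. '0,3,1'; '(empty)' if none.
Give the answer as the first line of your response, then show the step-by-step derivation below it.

1,5,2

step 1: discover 1; path=1; order=1
step 2: discover 5; path=1>5; order=1,5
step 3: discover 2; path=1>5>2; order=1,5,2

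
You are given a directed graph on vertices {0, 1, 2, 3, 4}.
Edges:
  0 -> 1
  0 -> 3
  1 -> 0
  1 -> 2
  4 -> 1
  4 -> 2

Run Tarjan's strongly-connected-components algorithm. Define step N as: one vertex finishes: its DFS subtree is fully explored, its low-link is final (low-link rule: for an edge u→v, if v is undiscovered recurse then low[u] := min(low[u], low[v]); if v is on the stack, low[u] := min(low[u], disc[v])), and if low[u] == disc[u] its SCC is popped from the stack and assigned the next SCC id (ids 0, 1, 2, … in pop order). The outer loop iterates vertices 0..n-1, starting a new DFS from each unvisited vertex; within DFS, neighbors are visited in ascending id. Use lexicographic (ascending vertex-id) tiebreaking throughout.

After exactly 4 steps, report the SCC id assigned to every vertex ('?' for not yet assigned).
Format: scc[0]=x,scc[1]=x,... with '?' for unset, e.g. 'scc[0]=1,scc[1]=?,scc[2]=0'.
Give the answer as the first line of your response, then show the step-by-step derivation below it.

scc[0]=2,scc[1]=2,scc[2]=0,scc[3]=1,scc[4]=?

step 1: low=(low[0]=0,low[1]=0,low[2]=2,low[3]=?,low[4]=?); scc=(scc[0]=?,scc[1]=?,scc[2]=0,scc[3]=?,scc[4]=?)
step 2: low=(low[0]=0,low[1]=0,low[2]=2,low[3]=?,low[4]=?); scc=(scc[0]=?,scc[1]=?,scc[2]=0,scc[3]=?,scc[4]=?)
step 3: low=(low[0]=0,low[1]=0,low[2]=2,low[3]=3,low[4]=?); scc=(scc[0]=?,scc[1]=?,scc[2]=0,scc[3]=1,scc[4]=?)
step 4: low=(low[0]=0,low[1]=0,low[2]=2,low[3]=3,low[4]=?); scc=(scc[0]=2,scc[1]=2,scc[2]=0,scc[3]=1,scc[4]=?)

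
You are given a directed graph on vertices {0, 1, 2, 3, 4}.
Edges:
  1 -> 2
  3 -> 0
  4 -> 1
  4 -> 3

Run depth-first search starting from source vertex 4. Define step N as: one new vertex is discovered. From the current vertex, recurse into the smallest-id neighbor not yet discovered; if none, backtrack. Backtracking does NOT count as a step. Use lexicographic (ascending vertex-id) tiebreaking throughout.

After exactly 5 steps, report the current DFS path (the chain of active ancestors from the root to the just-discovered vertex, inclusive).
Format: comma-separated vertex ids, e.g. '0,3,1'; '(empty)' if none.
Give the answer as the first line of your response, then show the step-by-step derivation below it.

4,3,0

step 1: discover 4; path=4; order=4
step 2: discover 1; path=4>1; order=4,1
step 3: discover 2; path=4>1>2; order=4,1,2
step 4: discover 3; path=4>3; order=4,1,2,3
step 5: discover 0; path=4>3>0; order=4,1,2,3,0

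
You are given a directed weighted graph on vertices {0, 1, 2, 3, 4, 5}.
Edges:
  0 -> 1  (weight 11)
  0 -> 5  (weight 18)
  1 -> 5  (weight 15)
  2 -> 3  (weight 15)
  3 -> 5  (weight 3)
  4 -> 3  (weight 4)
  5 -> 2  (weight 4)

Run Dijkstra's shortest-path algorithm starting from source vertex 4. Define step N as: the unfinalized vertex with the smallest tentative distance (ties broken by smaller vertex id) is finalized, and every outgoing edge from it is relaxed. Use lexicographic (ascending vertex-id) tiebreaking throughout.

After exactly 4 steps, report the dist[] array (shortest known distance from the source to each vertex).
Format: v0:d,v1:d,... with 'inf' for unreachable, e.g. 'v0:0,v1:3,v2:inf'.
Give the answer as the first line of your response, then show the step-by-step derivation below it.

v0:inf,v1:inf,v2:11,v3:4,v4:0,v5:7

step 1: dist = v0:inf,v1:inf,v2:inf,v3:4,v4:0,v5:inf
step 2: dist = v0:inf,v1:inf,v2:inf,v3:4,v4:0,v5:7
step 3: dist = v0:inf,v1:inf,v2:11,v3:4,v4:0,v5:7
step 4: dist = v0:inf,v1:inf,v2:11,v3:4,v4:0,v5:7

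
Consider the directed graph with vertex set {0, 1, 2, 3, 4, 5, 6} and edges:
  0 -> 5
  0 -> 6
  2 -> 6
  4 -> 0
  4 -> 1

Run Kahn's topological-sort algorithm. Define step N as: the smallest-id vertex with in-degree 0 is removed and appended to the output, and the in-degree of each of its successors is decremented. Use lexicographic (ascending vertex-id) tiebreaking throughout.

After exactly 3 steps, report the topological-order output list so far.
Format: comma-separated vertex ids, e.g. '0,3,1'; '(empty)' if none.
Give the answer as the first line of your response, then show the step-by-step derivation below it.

2,3,4

step 1: output 2; order=[2]; indeg=(1,1,0,0,0,1,1)
step 2: output 3; order=[2,3]; indeg=(1,1,0,0,0,1,1)
step 3: output 4; order=[2,3,4]; indeg=(0,0,0,0,0,1,1)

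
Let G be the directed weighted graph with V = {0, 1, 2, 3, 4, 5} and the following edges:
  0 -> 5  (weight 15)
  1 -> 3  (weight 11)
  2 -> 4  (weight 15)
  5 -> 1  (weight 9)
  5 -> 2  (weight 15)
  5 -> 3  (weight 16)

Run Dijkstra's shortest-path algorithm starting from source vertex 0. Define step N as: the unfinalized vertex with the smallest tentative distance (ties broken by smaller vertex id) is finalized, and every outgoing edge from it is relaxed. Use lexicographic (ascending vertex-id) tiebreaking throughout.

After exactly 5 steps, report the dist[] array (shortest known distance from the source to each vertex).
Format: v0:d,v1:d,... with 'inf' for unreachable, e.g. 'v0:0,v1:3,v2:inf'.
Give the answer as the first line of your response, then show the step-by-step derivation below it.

v0:0,v1:24,v2:30,v3:31,v4:45,v5:15

step 1: dist = v0:0,v1:inf,v2:inf,v3:inf,v4:inf,v5:15
step 2: dist = v0:0,v1:24,v2:30,v3:31,v4:inf,v5:15
step 3: dist = v0:0,v1:24,v2:30,v3:31,v4:inf,v5:15
step 4: dist = v0:0,v1:24,v2:30,v3:31,v4:45,v5:15
step 5: dist = v0:0,v1:24,v2:30,v3:31,v4:45,v5:15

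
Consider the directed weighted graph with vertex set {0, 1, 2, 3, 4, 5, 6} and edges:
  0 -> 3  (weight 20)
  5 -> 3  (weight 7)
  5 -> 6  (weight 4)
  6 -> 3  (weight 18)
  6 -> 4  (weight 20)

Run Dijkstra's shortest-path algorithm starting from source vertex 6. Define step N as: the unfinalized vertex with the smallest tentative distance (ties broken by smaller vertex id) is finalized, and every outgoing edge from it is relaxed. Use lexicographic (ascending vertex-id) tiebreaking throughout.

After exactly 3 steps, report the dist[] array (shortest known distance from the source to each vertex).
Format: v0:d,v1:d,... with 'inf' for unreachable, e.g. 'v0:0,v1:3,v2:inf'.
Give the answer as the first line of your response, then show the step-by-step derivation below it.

v0:inf,v1:inf,v2:inf,v3:18,v4:20,v5:inf,v6:0

step 1: dist = v0:inf,v1:inf,v2:inf,v3:18,v4:20,v5:inf,v6:0
step 2: dist = v0:inf,v1:inf,v2:inf,v3:18,v4:20,v5:inf,v6:0
step 3: dist = v0:inf,v1:inf,v2:inf,v3:18,v4:20,v5:inf,v6:0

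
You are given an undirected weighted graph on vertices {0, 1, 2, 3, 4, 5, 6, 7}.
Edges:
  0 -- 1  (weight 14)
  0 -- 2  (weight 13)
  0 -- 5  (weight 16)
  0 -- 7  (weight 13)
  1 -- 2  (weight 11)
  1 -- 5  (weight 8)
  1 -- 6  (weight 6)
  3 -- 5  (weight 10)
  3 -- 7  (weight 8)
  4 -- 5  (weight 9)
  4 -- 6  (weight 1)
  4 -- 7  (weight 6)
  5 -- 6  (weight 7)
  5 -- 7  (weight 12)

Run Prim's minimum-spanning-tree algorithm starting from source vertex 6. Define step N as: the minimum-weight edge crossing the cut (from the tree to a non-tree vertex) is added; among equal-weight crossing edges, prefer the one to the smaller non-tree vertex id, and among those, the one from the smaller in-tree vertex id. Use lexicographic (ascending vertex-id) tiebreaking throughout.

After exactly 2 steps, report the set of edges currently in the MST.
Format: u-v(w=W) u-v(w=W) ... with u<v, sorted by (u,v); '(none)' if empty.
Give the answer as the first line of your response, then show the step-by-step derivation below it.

1-6(w=6) 4-6(w=1)

step 1: add edge 4-6 (w=1); MST = {4-6(w=1)}
step 2: add edge 1-6 (w=6); MST = {1-6(w=6) 4-6(w=1)}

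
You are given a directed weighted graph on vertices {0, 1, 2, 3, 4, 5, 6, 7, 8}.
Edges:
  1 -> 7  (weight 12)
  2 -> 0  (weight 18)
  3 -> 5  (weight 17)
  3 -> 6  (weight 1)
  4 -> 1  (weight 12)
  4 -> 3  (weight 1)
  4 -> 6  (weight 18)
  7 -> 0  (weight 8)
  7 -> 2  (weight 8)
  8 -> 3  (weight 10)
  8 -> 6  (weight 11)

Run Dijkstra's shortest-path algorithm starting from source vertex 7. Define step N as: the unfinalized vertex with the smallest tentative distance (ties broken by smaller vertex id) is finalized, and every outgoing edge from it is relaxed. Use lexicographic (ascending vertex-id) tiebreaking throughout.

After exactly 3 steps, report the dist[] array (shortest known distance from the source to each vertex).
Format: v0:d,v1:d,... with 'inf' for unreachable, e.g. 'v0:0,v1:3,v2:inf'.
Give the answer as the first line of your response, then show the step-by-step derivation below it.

v0:8,v1:inf,v2:8,v3:inf,v4:inf,v5:inf,v6:inf,v7:0,v8:inf

step 1: dist = v0:8,v1:inf,v2:8,v3:inf,v4:inf,v5:inf,v6:inf,v7:0,v8:inf
step 2: dist = v0:8,v1:inf,v2:8,v3:inf,v4:inf,v5:inf,v6:inf,v7:0,v8:inf
step 3: dist = v0:8,v1:inf,v2:8,v3:inf,v4:inf,v5:inf,v6:inf,v7:0,v8:inf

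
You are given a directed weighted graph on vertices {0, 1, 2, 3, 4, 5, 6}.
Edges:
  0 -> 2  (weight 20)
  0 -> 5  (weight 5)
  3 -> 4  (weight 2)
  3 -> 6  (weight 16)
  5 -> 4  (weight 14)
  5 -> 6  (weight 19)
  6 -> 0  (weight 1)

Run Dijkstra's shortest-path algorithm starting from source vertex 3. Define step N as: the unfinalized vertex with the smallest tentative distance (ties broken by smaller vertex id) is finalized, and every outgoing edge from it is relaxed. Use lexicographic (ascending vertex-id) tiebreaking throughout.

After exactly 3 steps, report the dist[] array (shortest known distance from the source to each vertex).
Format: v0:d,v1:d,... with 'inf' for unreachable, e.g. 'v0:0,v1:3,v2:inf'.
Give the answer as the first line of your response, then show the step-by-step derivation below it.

v0:17,v1:inf,v2:inf,v3:0,v4:2,v5:inf,v6:16

step 1: dist = v0:inf,v1:inf,v2:inf,v3:0,v4:2,v5:inf,v6:16
step 2: dist = v0:inf,v1:inf,v2:inf,v3:0,v4:2,v5:inf,v6:16
step 3: dist = v0:17,v1:inf,v2:inf,v3:0,v4:2,v5:inf,v6:16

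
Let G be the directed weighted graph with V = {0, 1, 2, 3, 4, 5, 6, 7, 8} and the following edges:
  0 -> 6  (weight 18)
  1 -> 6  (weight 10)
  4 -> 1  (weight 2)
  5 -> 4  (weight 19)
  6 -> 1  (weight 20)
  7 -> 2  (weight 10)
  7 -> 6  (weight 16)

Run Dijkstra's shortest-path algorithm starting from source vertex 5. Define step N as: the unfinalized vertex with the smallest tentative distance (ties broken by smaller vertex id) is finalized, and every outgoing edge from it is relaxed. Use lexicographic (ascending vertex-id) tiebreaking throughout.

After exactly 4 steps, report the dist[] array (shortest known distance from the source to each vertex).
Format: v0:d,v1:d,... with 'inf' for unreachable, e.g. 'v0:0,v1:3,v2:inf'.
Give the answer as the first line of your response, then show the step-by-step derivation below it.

v0:inf,v1:21,v2:inf,v3:inf,v4:19,v5:0,v6:31,v7:inf,v8:inf

step 1: dist = v0:inf,v1:inf,v2:inf,v3:inf,v4:19,v5:0,v6:inf,v7:inf,v8:inf
step 2: dist = v0:inf,v1:21,v2:inf,v3:inf,v4:19,v5:0,v6:inf,v7:inf,v8:inf
step 3: dist = v0:inf,v1:21,v2:inf,v3:inf,v4:19,v5:0,v6:31,v7:inf,v8:inf
step 4: dist = v0:inf,v1:21,v2:inf,v3:inf,v4:19,v5:0,v6:31,v7:inf,v8:inf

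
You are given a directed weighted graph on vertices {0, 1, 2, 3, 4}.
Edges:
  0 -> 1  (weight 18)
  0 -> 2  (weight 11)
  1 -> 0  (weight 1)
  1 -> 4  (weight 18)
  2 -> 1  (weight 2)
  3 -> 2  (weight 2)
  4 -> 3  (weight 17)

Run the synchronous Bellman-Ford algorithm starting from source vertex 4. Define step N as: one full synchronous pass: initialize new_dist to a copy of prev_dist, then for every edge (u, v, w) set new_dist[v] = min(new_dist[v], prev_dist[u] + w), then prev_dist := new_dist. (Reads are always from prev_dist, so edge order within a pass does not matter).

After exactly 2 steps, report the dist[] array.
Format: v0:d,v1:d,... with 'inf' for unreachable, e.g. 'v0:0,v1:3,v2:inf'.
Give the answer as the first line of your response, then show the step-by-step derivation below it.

v0:inf,v1:inf,v2:19,v3:17,v4:0

step 1: dist = v0:inf,v1:inf,v2:inf,v3:17,v4:0
step 2: dist = v0:inf,v1:inf,v2:19,v3:17,v4:0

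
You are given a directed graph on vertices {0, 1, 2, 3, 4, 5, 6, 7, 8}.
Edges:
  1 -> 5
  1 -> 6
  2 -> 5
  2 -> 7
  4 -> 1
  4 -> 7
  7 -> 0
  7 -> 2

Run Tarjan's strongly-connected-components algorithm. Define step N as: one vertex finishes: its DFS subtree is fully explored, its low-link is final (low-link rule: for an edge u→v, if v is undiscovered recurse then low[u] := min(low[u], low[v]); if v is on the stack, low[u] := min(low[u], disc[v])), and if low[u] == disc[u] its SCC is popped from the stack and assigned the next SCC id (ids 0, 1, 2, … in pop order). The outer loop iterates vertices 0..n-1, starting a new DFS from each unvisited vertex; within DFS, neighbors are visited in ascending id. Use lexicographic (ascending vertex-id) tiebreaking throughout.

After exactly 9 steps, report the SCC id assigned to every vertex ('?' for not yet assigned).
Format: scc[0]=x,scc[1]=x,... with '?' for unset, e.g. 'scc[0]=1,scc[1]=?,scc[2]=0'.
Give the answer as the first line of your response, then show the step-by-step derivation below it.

scc[0]=0,scc[1]=3,scc[2]=4,scc[3]=5,scc[4]=6,scc[5]=1,scc[6]=2,scc[7]=4,scc[8]=7

step 1: low=(low[0]=0,low[1]=?,low[2]=?,low[3]=?,low[4]=?,low[5]=?,low[6]=?,low[7]=?,low[8]=?); scc=(scc[0]=0,scc[1]=?,scc[2]=?,scc[3]=?,scc[4]=?,scc[5]=?,scc[6]=?,scc[7]=?,scc[8]=?)
step 2: low=(low[0]=0,low[1]=1,low[2]=?,low[3]=?,low[4]=?,low[5]=2,low[6]=?,low[7]=?,low[8]=?); scc=(scc[0]=0,scc[1]=?,scc[2]=?,scc[3]=?,scc[4]=?,scc[5]=1,scc[6]=?,scc[7]=?,scc[8]=?)
step 3: low=(low[0]=0,low[1]=1,low[2]=?,low[3]=?,low[4]=?,low[5]=2,low[6]=3,low[7]=?,low[8]=?); scc=(scc[0]=0,scc[1]=?,scc[2]=?,scc[3]=?,scc[4]=?,scc[5]=1,scc[6]=2,scc[7]=?,scc[8]=?)
step 4: low=(low[0]=0,low[1]=1,low[2]=?,low[3]=?,low[4]=?,low[5]=2,low[6]=3,low[7]=?,low[8]=?); scc=(scc[0]=0,scc[1]=3,scc[2]=?,scc[3]=?,scc[4]=?,scc[5]=1,scc[6]=2,scc[7]=?,scc[8]=?)
step 5: low=(low[0]=0,low[1]=1,low[2]=4,low[3]=?,low[4]=?,low[5]=2,low[6]=3,low[7]=4,low[8]=?); scc=(scc[0]=0,scc[1]=3,scc[2]=?,scc[3]=?,scc[4]=?,scc[5]=1,scc[6]=2,scc[7]=?,scc[8]=?)
step 6: low=(low[0]=0,low[1]=1,low[2]=4,low[3]=?,low[4]=?,low[5]=2,low[6]=3,low[7]=4,low[8]=?); scc=(scc[0]=0,scc[1]=3,scc[2]=4,scc[3]=?,scc[4]=?,scc[5]=1,scc[6]=2,scc[7]=4,scc[8]=?)
step 7: low=(low[0]=0,low[1]=1,low[2]=4,low[3]=6,low[4]=?,low[5]=2,low[6]=3,low[7]=4,low[8]=?); scc=(scc[0]=0,scc[1]=3,scc[2]=4,scc[3]=5,scc[4]=?,scc[5]=1,scc[6]=2,scc[7]=4,scc[8]=?)
step 8: low=(low[0]=0,low[1]=1,low[2]=4,low[3]=6,low[4]=7,low[5]=2,low[6]=3,low[7]=4,low[8]=?); scc=(scc[0]=0,scc[1]=3,scc[2]=4,scc[3]=5,scc[4]=6,scc[5]=1,scc[6]=2,scc[7]=4,scc[8]=?)
step 9: low=(low[0]=0,low[1]=1,low[2]=4,low[3]=6,low[4]=7,low[5]=2,low[6]=3,low[7]=4,low[8]=8); scc=(scc[0]=0,scc[1]=3,scc[2]=4,scc[3]=5,scc[4]=6,scc[5]=1,scc[6]=2,scc[7]=4,scc[8]=7)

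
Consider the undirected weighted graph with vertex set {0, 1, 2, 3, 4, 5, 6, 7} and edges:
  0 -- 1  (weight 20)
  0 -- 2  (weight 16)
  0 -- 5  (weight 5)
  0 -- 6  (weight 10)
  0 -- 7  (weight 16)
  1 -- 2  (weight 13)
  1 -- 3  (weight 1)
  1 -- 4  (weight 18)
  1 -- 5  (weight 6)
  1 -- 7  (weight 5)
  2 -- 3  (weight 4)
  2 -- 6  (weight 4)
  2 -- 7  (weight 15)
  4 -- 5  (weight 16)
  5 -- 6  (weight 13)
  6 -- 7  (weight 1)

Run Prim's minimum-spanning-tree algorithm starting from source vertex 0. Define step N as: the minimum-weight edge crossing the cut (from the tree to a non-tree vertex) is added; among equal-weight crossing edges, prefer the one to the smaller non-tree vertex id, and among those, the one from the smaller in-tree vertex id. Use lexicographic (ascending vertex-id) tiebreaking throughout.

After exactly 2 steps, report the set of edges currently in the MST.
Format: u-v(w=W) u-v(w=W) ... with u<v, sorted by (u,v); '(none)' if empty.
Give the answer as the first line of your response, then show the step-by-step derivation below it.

0-5(w=5) 1-5(w=6)

step 1: add edge 0-5 (w=5); MST = {0-5(w=5)}
step 2: add edge 1-5 (w=6); MST = {0-5(w=5) 1-5(w=6)}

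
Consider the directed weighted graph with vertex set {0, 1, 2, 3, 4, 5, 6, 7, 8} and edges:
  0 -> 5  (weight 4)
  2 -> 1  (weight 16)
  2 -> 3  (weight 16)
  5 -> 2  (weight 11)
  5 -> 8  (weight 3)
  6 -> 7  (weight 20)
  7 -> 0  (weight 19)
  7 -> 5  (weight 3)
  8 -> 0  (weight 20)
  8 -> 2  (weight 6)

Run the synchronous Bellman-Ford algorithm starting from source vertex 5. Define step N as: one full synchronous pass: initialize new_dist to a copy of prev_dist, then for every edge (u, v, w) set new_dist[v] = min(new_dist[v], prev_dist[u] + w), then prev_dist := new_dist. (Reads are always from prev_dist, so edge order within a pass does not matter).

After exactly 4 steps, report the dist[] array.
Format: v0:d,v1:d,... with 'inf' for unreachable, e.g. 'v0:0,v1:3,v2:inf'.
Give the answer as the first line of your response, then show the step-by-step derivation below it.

v0:23,v1:25,v2:9,v3:25,v4:inf,v5:0,v6:inf,v7:inf,v8:3

step 1: dist = v0:inf,v1:inf,v2:11,v3:inf,v4:inf,v5:0,v6:inf,v7:inf,v8:3
step 2: dist = v0:23,v1:27,v2:9,v3:27,v4:inf,v5:0,v6:inf,v7:inf,v8:3
step 3: dist = v0:23,v1:25,v2:9,v3:25,v4:inf,v5:0,v6:inf,v7:inf,v8:3
step 4: dist = v0:23,v1:25,v2:9,v3:25,v4:inf,v5:0,v6:inf,v7:inf,v8:3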